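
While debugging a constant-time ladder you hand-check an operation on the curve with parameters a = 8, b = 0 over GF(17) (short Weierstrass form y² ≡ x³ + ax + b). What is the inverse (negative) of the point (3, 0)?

-(3, 0) = (3, -0 mod 17) = (3, 0).

(3, 0)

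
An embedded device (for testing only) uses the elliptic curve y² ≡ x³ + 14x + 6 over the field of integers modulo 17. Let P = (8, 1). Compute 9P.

Double-and-add on 9 = (1001)₂. Start with P = (8, 1) for the leading 1-bit.
double: tangent at (8, 1): λ = (3·8² + 14)/(2·1) ≡ 2/2. 2⁻¹ ≡ 9 (mod 17), so λ ≡ 2·9 ≡ 1.
  x = λ² - 8 - 8 = 1 - 16 ≡ 2; y = λ·(8 - 2) - 1 ≡ 5. → (2, 5)
double: tangent at (2, 5): λ = (3·2² + 14)/(2·5) ≡ 9/10. 10⁻¹ ≡ 12 (mod 17), so λ ≡ 9·12 ≡ 6.
  x = λ² - 2 - 2 = 36 - 4 ≡ 15; y = λ·(2 - 15) - 5 ≡ 2. → (15, 2)
double: tangent at (15, 2): λ = (3·15² + 14)/(2·2) ≡ 9/4. 4⁻¹ ≡ 13 (mod 17) since 4·13 = 52 ≡ 1, so λ ≡ 9·13 ≡ 15.
  x = λ² - 15 - 15 = 225 - 30 ≡ 8; y = λ·(15 - 8) - 2 ≡ 1. → (8, 1)
add P: tangent at (8, 1): λ = (3·8² + 14)/(2·1) ≡ 2/2. 2⁻¹ ≡ 9 (mod 17), so λ ≡ 2·9 ≡ 1.
  x = λ² - 8 - 8 = 1 - 16 ≡ 2; y = λ·(8 - 2) - 1 ≡ 5. → (2, 5)

(2, 5)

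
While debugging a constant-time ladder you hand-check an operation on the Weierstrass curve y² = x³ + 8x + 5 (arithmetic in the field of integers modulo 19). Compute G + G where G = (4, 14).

tangent at (4, 14): λ = (3·4² + 8)/(2·14) ≡ 18/9. 9⁻¹ ≡ 17 (mod 19) since 9·17 = 153 ≡ 1, so λ ≡ 18·17 ≡ 2.
  x = λ² - 4 - 4 = 4 - 8 ≡ 15; y = λ·(4 - 15) - 14 ≡ 2. → (15, 2)

(15, 2)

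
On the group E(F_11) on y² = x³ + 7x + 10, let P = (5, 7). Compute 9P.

O

Double-and-add on 9 = (1001)₂. Start with P = (5, 7) for the leading 1-bit.
double: tangent at (5, 7): λ = (3·5² + 7)/(2·7) ≡ 5/3. 3⁻¹ ≡ 4 (mod 11), so λ ≡ 5·4 ≡ 9.
  x = λ² - 5 - 5 = 81 - 10 ≡ 5; y = λ·(5 - 5) - 7 ≡ 4. → (5, 4)
double: tangent at (5, 4): λ = (3·5² + 7)/(2·4) ≡ 5/8. 8⁻¹ ≡ 7 (mod 11) since 8·7 = 56 ≡ 1, so λ ≡ 5·7 ≡ 2.
  x = λ² - 5 - 5 = 4 - 10 ≡ 5; y = λ·(5 - 5) - 4 ≡ 7. → (5, 7)
double: tangent at (5, 7): λ = (3·5² + 7)/(2·7) ≡ 5/3. 3⁻¹ ≡ 4 (mod 11), so λ ≡ 5·4 ≡ 9.
  x = λ² - 5 - 5 = 81 - 10 ≡ 5; y = λ·(5 - 5) - 7 ≡ 4. → (5, 4)
add P: (5, 4) + (5, 7): same x and y₁ ≡ -y₂, so the sum is O.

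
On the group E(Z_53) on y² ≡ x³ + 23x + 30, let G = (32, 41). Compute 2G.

(32, 12)

tangent at (32, 41): λ = (3·32² + 23)/(2·41) ≡ 21/29. 29⁻¹ ≡ 11 (mod 53), so λ ≡ 21·11 ≡ 19.
  x = λ² - 32 - 32 = 361 - 64 ≡ 32; y = λ·(32 - 32) - 41 ≡ 12. → (32, 12)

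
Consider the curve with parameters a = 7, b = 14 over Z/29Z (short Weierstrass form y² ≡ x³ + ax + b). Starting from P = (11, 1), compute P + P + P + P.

(1, 15)

Double-and-add on 4 = (100)₂. Start with P = (11, 1) for the leading 1-bit.
double: tangent at (11, 1): λ = (3·11² + 7)/(2·1) ≡ 22/2. 2⁻¹ ≡ 15 (mod 29) since 2·15 = 30 ≡ 1, so λ ≡ 22·15 ≡ 11.
  x = λ² - 11 - 11 = 121 - 22 ≡ 12; y = λ·(11 - 12) - 1 ≡ 17. → (12, 17)
double: tangent at (12, 17): λ = (3·12² + 7)/(2·17) ≡ 4/5. 5⁻¹ ≡ 6 (mod 29) since 5·6 = 30 ≡ 1, so λ ≡ 4·6 ≡ 24.
  x = λ² - 12 - 12 = 576 - 24 ≡ 1; y = λ·(12 - 1) - 17 ≡ 15. → (1, 15)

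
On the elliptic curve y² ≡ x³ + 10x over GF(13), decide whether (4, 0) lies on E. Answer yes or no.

y² = 0² ≡ 0; x³ + 10x + 0 = 104 ≡ 0 (mod 13). 0 = 0.

yes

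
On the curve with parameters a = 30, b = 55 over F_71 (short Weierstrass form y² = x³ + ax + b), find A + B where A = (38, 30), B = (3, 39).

(70, 33)

(38, 30) + (3, 39). λ = (39 - 30)/(3 - 38) ≡ 9/36 mod 71. 36⁻¹ ≡ 2 (mod 71), so λ ≡ 18.
  x = λ² - 38 - 3 = 324 - 41 ≡ 70; y = λ·(38 - 70) - 30 ≡ 33. → (70, 33)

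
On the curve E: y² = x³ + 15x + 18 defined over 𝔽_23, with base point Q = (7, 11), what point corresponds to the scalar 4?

(4, 2)

Repeated addition: build up to 4Q.
2Q: tangent at (7, 11): λ = (3·7² + 15)/(2·11) ≡ 1/22. 22⁻¹ ≡ 22 (mod 23), so λ ≡ 1·22 ≡ 22.
  x = λ² - 7 - 7 = 484 - 14 ≡ 10; y = λ·(7 - 10) - 11 ≡ 15. → (10, 15)
3Q: (10, 15) + (7, 11). λ = (11 - 15)/(7 - 10) ≡ 19/20 mod 23. 20⁻¹ ≡ 15 (mod 23), so λ ≡ 9.
  x = λ² - 10 - 7 = 81 - 17 ≡ 18; y = λ·(10 - 18) - 15 ≡ 5. → (18, 5)
4Q: (18, 5) + (7, 11). λ = (11 - 5)/(7 - 18) ≡ 6/12 mod 23. 12⁻¹ ≡ 2 (mod 23), so λ ≡ 12.
  x = λ² - 18 - 7 = 144 - 25 ≡ 4; y = λ·(18 - 4) - 5 ≡ 2. → (4, 2)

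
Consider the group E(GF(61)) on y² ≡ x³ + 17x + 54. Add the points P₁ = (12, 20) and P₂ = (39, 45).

(12, 20) + (39, 45). λ = (45 - 20)/(39 - 12) ≡ 25/27 mod 61. 27⁻¹ ≡ 52 (mod 61), so λ ≡ 19.
  x = λ² - 12 - 39 = 361 - 51 ≡ 5; y = λ·(12 - 5) - 20 ≡ 52. → (5, 52)

(5, 52)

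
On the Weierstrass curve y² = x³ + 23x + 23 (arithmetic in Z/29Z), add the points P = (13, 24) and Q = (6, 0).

(13, 24) + (6, 0). λ = (0 - 24)/(6 - 13) ≡ 5/22 mod 29. 22⁻¹ ≡ 4 (mod 29) since 22·4 = 88 ≡ 1, so λ ≡ 20.
  x = λ² - 13 - 6 = 400 - 19 ≡ 4; y = λ·(13 - 4) - 24 ≡ 11. → (4, 11)

(4, 11)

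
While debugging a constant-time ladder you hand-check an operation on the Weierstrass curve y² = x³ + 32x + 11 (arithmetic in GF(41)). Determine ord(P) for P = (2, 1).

6

2P: tangent at (2, 1): λ = (3·2² + 32)/(2·1) ≡ 3/2. 2⁻¹ ≡ 21 (mod 41) since 2·21 = 42 ≡ 1, so λ ≡ 3·21 ≡ 22.
  x = λ² - 2 - 2 = 484 - 4 ≡ 29; y = λ·(2 - 29) - 1 ≡ 20. → (29, 20)
3P: (29, 20) + (2, 1). λ = (1 - 20)/(2 - 29) ≡ 22/14 mod 41. 14⁻¹ ≡ 3 (mod 41), so λ ≡ 25.
  x = λ² - 29 - 2 = 625 - 31 ≡ 20; y = λ·(29 - 20) - 20 ≡ 0. → (20, 0)
4P: (20, 0) + (2, 1). λ = (1 - 0)/(2 - 20) ≡ 1/23 mod 41. 23⁻¹ ≡ 25 (mod 41) since 23·25 = 575 ≡ 1, so λ ≡ 25.
  x = λ² - 20 - 2 = 625 - 22 ≡ 29; y = λ·(20 - 29) - 0 ≡ 21. → (29, 21)
5P: (29, 21) + (2, 1). λ = (1 - 21)/(2 - 29) ≡ 21/14 mod 41. 14⁻¹ ≡ 3 (mod 41) since 14·3 = 42 ≡ 1, so λ ≡ 22.
  x = λ² - 29 - 2 = 484 - 31 ≡ 2; y = λ·(29 - 2) - 21 ≡ 40. → (2, 40)
6P: (2, 40) + (2, 1): same x and y₁ ≡ -y₂, so the sum is 𝒪.
6P = 𝒪, so the order is 6.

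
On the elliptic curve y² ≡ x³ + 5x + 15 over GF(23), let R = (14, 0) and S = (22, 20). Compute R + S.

(14, 0) + (22, 20). λ = (20 - 0)/(22 - 14) ≡ 20/8 mod 23. 8⁻¹ ≡ 3 (mod 23) since 8·3 = 24 ≡ 1, so λ ≡ 14.
  x = λ² - 14 - 22 = 196 - 36 ≡ 22; y = λ·(14 - 22) - 0 ≡ 3. → (22, 3)

(22, 3)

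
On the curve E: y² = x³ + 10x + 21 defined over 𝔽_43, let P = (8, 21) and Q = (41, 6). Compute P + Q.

(7, 2)

(8, 21) + (41, 6). λ = (6 - 21)/(41 - 8) ≡ 28/33 mod 43. 33⁻¹ ≡ 30 (mod 43), so λ ≡ 23.
  x = λ² - 8 - 41 = 529 - 49 ≡ 7; y = λ·(8 - 7) - 21 ≡ 2. → (7, 2)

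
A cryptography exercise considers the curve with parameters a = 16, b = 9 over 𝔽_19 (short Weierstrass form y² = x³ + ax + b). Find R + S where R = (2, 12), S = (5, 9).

(2, 12) + (5, 9). λ = (9 - 12)/(5 - 2) ≡ 16/3 mod 19. 3⁻¹ ≡ 13 (mod 19), so λ ≡ 18.
  x = λ² - 2 - 5 = 324 - 7 ≡ 13; y = λ·(2 - 13) - 12 ≡ 18. → (13, 18)

(13, 18)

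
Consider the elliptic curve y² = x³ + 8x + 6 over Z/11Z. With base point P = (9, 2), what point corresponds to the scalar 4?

(1, 2)

Repeated addition: build up to 4P.
2P: tangent at (9, 2): λ = (3·9² + 8)/(2·2) ≡ 9/4. 4⁻¹ ≡ 3 (mod 11), so λ ≡ 9·3 ≡ 5.
  x = λ² - 9 - 9 = 25 - 18 ≡ 7; y = λ·(9 - 7) - 2 ≡ 8. → (7, 8)
3P: (7, 8) + (9, 2). λ = (2 - 8)/(9 - 7) ≡ 5/2 mod 11. 2⁻¹ ≡ 6 (mod 11) since 2·6 = 12 ≡ 1, so λ ≡ 8.
  x = λ² - 7 - 9 = 64 - 16 ≡ 4; y = λ·(7 - 4) - 8 ≡ 5. → (4, 5)
4P: (4, 5) + (9, 2). λ = (2 - 5)/(9 - 4) ≡ 8/5 mod 11. 5⁻¹ ≡ 9 (mod 11) since 5·9 = 45 ≡ 1, so λ ≡ 6.
  x = λ² - 4 - 9 = 36 - 13 ≡ 1; y = λ·(4 - 1) - 5 ≡ 2. → (1, 2)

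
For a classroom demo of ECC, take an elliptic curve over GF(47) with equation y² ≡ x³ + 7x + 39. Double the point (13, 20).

tangent at (13, 20): λ = (3·13² + 7)/(2·20) ≡ 44/40. 40⁻¹ ≡ 20 (mod 47) since 40·20 = 800 ≡ 1, so λ ≡ 44·20 ≡ 34.
  x = λ² - 13 - 13 = 1156 - 26 ≡ 2; y = λ·(13 - 2) - 20 ≡ 25. → (2, 25)

(2, 25)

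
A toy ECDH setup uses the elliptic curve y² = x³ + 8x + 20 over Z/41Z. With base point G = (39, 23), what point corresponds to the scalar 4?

(38, 25)

Repeated addition: build up to 4G.
2G: tangent at (39, 23): λ = (3·39² + 8)/(2·23) ≡ 20/5. 5⁻¹ ≡ 33 (mod 41), so λ ≡ 20·33 ≡ 4.
  x = λ² - 39 - 39 = 16 - 78 ≡ 20; y = λ·(39 - 20) - 23 ≡ 12. → (20, 12)
3G: (20, 12) + (39, 23). λ = (23 - 12)/(39 - 20) ≡ 11/19 mod 41. 19⁻¹ ≡ 13 (mod 41), so λ ≡ 20.
  x = λ² - 20 - 39 = 400 - 59 ≡ 13; y = λ·(20 - 13) - 12 ≡ 5. → (13, 5)
4G: (13, 5) + (39, 23). λ = (23 - 5)/(39 - 13) ≡ 18/26 mod 41. 26⁻¹ ≡ 30 (mod 41) since 26·30 = 780 ≡ 1, so λ ≡ 7.
  x = λ² - 13 - 39 = 49 - 52 ≡ 38; y = λ·(13 - 38) - 5 ≡ 25. → (38, 25)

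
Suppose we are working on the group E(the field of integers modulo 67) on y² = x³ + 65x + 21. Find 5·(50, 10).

(24, 14)

Write G = (50, 10).
Double-and-add on 5 = (101)₂. Start with G = (50, 10) for the leading 1-bit.
double: tangent at (50, 10): λ = (3·50² + 65)/(2·10) ≡ 61/20. 20⁻¹ ≡ 57 (mod 67), so λ ≡ 61·57 ≡ 60.
  x = λ² - 50 - 50 = 3600 - 100 ≡ 16; y = λ·(50 - 16) - 10 ≡ 20. → (16, 20)
double: tangent at (16, 20): λ = (3·16² + 65)/(2·20) ≡ 29/40. 40⁻¹ ≡ 62 (mod 67), so λ ≡ 29·62 ≡ 56.
  x = λ² - 16 - 16 = 3136 - 32 ≡ 22; y = λ·(16 - 22) - 20 ≡ 46. → (22, 46)
add G: (22, 46) + (50, 10). λ = (10 - 46)/(50 - 22) ≡ 31/28 mod 67. 28⁻¹ ≡ 12 (mod 67), so λ ≡ 37.
  x = λ² - 22 - 50 = 1369 - 72 ≡ 24; y = λ·(22 - 24) - 46 ≡ 14. → (24, 14)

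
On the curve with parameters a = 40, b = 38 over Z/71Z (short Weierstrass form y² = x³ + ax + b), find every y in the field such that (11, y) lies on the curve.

x³ + 40x + 38 = 1809 ≡ 34 (mod 71).
34 is a non-residue mod 71; no y exists.

none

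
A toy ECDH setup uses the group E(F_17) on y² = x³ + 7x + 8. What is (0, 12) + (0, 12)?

(1, 4)

tangent at (0, 12): λ = (3·0² + 7)/(2·12) ≡ 7/7. 7⁻¹ ≡ 5 (mod 17), so λ ≡ 7·5 ≡ 1.
  x = λ² - 0 - 0 = 1 - 0 ≡ 1; y = λ·(0 - 1) - 12 ≡ 4. → (1, 4)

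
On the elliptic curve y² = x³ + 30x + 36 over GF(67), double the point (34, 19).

tangent at (34, 19): λ = (3·34² + 30)/(2·19) ≡ 14/38. 38⁻¹ ≡ 30 (mod 67), so λ ≡ 14·30 ≡ 18.
  x = λ² - 34 - 34 = 324 - 68 ≡ 55; y = λ·(34 - 55) - 19 ≡ 5. → (55, 5)

(55, 5)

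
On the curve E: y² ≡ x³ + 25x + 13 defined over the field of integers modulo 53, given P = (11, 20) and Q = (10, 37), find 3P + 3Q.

(35, 12)

First 3P:
Repeated addition: build up to 3P.
2P: tangent at (11, 20): λ = (3·11² + 25)/(2·20) ≡ 17/40. 40⁻¹ ≡ 4 (mod 53), so λ ≡ 17·4 ≡ 15.
  x = λ² - 11 - 11 = 225 - 22 ≡ 44; y = λ·(11 - 44) - 20 ≡ 15. → (44, 15)
3P: (44, 15) + (11, 20). λ = (20 - 15)/(11 - 44) ≡ 5/20 mod 53. 20⁻¹ ≡ 8 (mod 53) since 20·8 = 160 ≡ 1, so λ ≡ 40.
  x = λ² - 44 - 11 = 1600 - 55 ≡ 8; y = λ·(44 - 8) - 15 ≡ 47. → (8, 47)
3P = (8, 47).
Next 3Q:
Repeated addition: build up to 3Q.
2Q: tangent at (10, 37): λ = (3·10² + 25)/(2·37) ≡ 7/21. 21⁻¹ ≡ 48 (mod 53), so λ ≡ 7·48 ≡ 18.
  x = λ² - 10 - 10 = 324 - 20 ≡ 39; y = λ·(10 - 39) - 37 ≡ 24. → (39, 24)
3Q: (39, 24) + (10, 37). λ = (37 - 24)/(10 - 39) ≡ 13/24 mod 53. 24⁻¹ ≡ 42 (mod 53) since 24·42 = 1008 ≡ 1, so λ ≡ 16.
  x = λ² - 39 - 10 = 256 - 49 ≡ 48; y = λ·(39 - 48) - 24 ≡ 44. → (48, 44)
3Q = (48, 44).
Finally 3P + 3Q:
(8, 47) + (48, 44). λ = (44 - 47)/(48 - 8) ≡ 50/40 mod 53. 40⁻¹ ≡ 4 (mod 53) since 40·4 = 160 ≡ 1, so λ ≡ 41.
  x = λ² - 8 - 48 = 1681 - 56 ≡ 35; y = λ·(8 - 35) - 47 ≡ 12. → (35, 12)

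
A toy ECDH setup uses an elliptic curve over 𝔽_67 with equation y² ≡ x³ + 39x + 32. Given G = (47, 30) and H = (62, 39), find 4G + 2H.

First 4G:
Double-and-add on 4 = (100)₂. Start with G = (47, 30) for the leading 1-bit.
double: tangent at (47, 30): λ = (3·47² + 39)/(2·30) ≡ 33/60. 60⁻¹ ≡ 19 (mod 67), so λ ≡ 33·19 ≡ 24.
  x = λ² - 47 - 47 = 576 - 94 ≡ 13; y = λ·(47 - 13) - 30 ≡ 49. → (13, 49)
double: tangent at (13, 49): λ = (3·13² + 39)/(2·49) ≡ 10/31. 31⁻¹ ≡ 13 (mod 67) since 31·13 = 403 ≡ 1, so λ ≡ 10·13 ≡ 63.
  x = λ² - 13 - 13 = 3969 - 26 ≡ 57; y = λ·(13 - 57) - 49 ≡ 60. → (57, 60)
4G = (57, 60).
Next 2H:
Repeated addition: build up to 2H.
2H: tangent at (62, 39): λ = (3·62² + 39)/(2·39) ≡ 47/11. 11⁻¹ ≡ 61 (mod 67), so λ ≡ 47·61 ≡ 53.
  x = λ² - 62 - 62 = 2809 - 124 ≡ 5; y = λ·(62 - 5) - 39 ≡ 34. → (5, 34)
2H = (5, 34).
Finally 4G + 2H:
(57, 60) + (5, 34). λ = (34 - 60)/(5 - 57) ≡ 41/15 mod 67. 15⁻¹ ≡ 9 (mod 67) since 15·9 = 135 ≡ 1, so λ ≡ 34.
  x = λ² - 57 - 5 = 1156 - 62 ≡ 22; y = λ·(57 - 22) - 60 ≡ 58. → (22, 58)

(22, 58)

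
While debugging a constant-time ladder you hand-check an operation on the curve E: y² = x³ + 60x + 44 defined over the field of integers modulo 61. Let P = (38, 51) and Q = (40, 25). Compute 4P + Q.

(7, 21)

First 4P:
Double-and-add on 4 = (100)₂. Start with P = (38, 51) for the leading 1-bit.
double: tangent at (38, 51): λ = (3·38² + 60)/(2·51) ≡ 0/41. 41⁻¹ ≡ 3 (mod 61) since 41·3 = 123 ≡ 1, so λ ≡ 0·3 ≡ 0.
  x = λ² - 38 - 38 = 0 - 76 ≡ 46; y = λ·(38 - 46) - 51 ≡ 10. → (46, 10)
double: tangent at (46, 10): λ = (3·46² + 60)/(2·10) ≡ 3/20. 20⁻¹ ≡ 58 (mod 61), so λ ≡ 3·58 ≡ 52.
  x = λ² - 46 - 46 = 2704 - 92 ≡ 50; y = λ·(46 - 50) - 10 ≡ 26. → (50, 26)
4P = (50, 26).
Finally 4P + Q:
(50, 26) + (40, 25). λ = (25 - 26)/(40 - 50) ≡ 60/51 mod 61. 51⁻¹ ≡ 6 (mod 61), so λ ≡ 55.
  x = λ² - 50 - 40 = 3025 - 90 ≡ 7; y = λ·(50 - 7) - 26 ≡ 21. → (7, 21)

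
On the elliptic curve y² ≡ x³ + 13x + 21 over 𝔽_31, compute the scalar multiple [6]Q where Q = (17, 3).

Double-and-add on 6 = (110)₂. Start with Q = (17, 3) for the leading 1-bit.
double: tangent at (17, 3): λ = (3·17² + 13)/(2·3) ≡ 12/6. 6⁻¹ ≡ 26 (mod 31) since 6·26 = 156 ≡ 1, so λ ≡ 12·26 ≡ 2.
  x = λ² - 17 - 17 = 4 - 34 ≡ 1; y = λ·(17 - 1) - 3 ≡ 29. → (1, 29)
add Q: (1, 29) + (17, 3). λ = (3 - 29)/(17 - 1) ≡ 5/16 mod 31. 16⁻¹ ≡ 2 (mod 31), so λ ≡ 10.
  x = λ² - 1 - 17 = 100 - 18 ≡ 20; y = λ·(1 - 20) - 29 ≡ 29. → (20, 29)
double: tangent at (20, 29): λ = (3·20² + 13)/(2·29) ≡ 4/27. 27⁻¹ ≡ 23 (mod 31), so λ ≡ 4·23 ≡ 30.
  x = λ² - 20 - 20 = 900 - 40 ≡ 23; y = λ·(20 - 23) - 29 ≡ 5. → (23, 5)

(23, 5)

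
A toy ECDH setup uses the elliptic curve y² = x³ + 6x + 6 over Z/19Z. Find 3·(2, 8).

Write Q = (2, 8).
Repeated addition: build up to 3Q.
2Q: tangent at (2, 8): λ = (3·2² + 6)/(2·8) ≡ 18/16. 16⁻¹ ≡ 6 (mod 19) since 16·6 = 96 ≡ 1, so λ ≡ 18·6 ≡ 13.
  x = λ² - 2 - 2 = 169 - 4 ≡ 13; y = λ·(2 - 13) - 8 ≡ 1. → (13, 1)
3Q: (13, 1) + (2, 8). λ = (8 - 1)/(2 - 13) ≡ 7/8 mod 19. 8⁻¹ ≡ 12 (mod 19) since 8·12 = 96 ≡ 1, so λ ≡ 8.
  x = λ² - 13 - 2 = 64 - 15 ≡ 11; y = λ·(13 - 11) - 1 ≡ 15. → (11, 15)

(11, 15)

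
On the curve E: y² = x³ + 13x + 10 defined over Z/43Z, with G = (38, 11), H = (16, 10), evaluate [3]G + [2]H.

First 3G:
Repeated addition: build up to 3G.
2G: tangent at (38, 11): λ = (3·38² + 13)/(2·11) ≡ 2/22. 22⁻¹ ≡ 2 (mod 43), so λ ≡ 2·2 ≡ 4.
  x = λ² - 38 - 38 = 16 - 76 ≡ 26; y = λ·(38 - 26) - 11 ≡ 37. → (26, 37)
3G: (26, 37) + (38, 11). λ = (11 - 37)/(38 - 26) ≡ 17/12 mod 43. 12⁻¹ ≡ 18 (mod 43) since 12·18 = 216 ≡ 1, so λ ≡ 5.
  x = λ² - 26 - 38 = 25 - 64 ≡ 4; y = λ·(26 - 4) - 37 ≡ 30. → (4, 30)
3G = (4, 30).
Next 2H:
Repeated addition: build up to 2H.
2H: tangent at (16, 10): λ = (3·16² + 13)/(2·10) ≡ 7/20. 20⁻¹ ≡ 28 (mod 43) since 20·28 = 560 ≡ 1, so λ ≡ 7·28 ≡ 24.
  x = λ² - 16 - 16 = 576 - 32 ≡ 28; y = λ·(16 - 28) - 10 ≡ 3. → (28, 3)
2H = (28, 3).
Finally 3G + 2H:
(4, 30) + (28, 3). λ = (3 - 30)/(28 - 4) ≡ 16/24 mod 43. 24⁻¹ ≡ 9 (mod 43), so λ ≡ 15.
  x = λ² - 4 - 28 = 225 - 32 ≡ 21; y = λ·(4 - 21) - 30 ≡ 16. → (21, 16)

(21, 16)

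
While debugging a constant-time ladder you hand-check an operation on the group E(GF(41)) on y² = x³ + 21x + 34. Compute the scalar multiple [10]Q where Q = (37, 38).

(37, 3)

Double-and-add on 10 = (1010)₂. Start with Q = (37, 38) for the leading 1-bit.
double: tangent at (37, 38): λ = (3·37² + 21)/(2·38) ≡ 28/35. 35⁻¹ ≡ 34 (mod 41), so λ ≡ 28·34 ≡ 9.
  x = λ² - 37 - 37 = 81 - 74 ≡ 7; y = λ·(37 - 7) - 38 ≡ 27. → (7, 27)
double: tangent at (7, 27): λ = (3·7² + 21)/(2·27) ≡ 4/13. 13⁻¹ ≡ 19 (mod 41), so λ ≡ 4·19 ≡ 35.
  x = λ² - 7 - 7 = 1225 - 14 ≡ 22; y = λ·(7 - 22) - 27 ≡ 22. → (22, 22)
add Q: (22, 22) + (37, 38). λ = (38 - 22)/(37 - 22) ≡ 16/15 mod 41. 15⁻¹ ≡ 11 (mod 41), so λ ≡ 12.
  x = λ² - 22 - 37 = 144 - 59 ≡ 3; y = λ·(22 - 3) - 22 ≡ 1. → (3, 1)
double: tangent at (3, 1): λ = (3·3² + 21)/(2·1) ≡ 7/2. 2⁻¹ ≡ 21 (mod 41) since 2·21 = 42 ≡ 1, so λ ≡ 7·21 ≡ 24.
  x = λ² - 3 - 3 = 576 - 6 ≡ 37; y = λ·(3 - 37) - 1 ≡ 3. → (37, 3)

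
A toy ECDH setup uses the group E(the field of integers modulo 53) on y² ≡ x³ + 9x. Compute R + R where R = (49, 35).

tangent at (49, 35): λ = (3·49² + 9)/(2·35) ≡ 4/17. 17⁻¹ ≡ 25 (mod 53) since 17·25 = 425 ≡ 1, so λ ≡ 4·25 ≡ 47.
  x = λ² - 49 - 49 = 2209 - 98 ≡ 44; y = λ·(49 - 44) - 35 ≡ 41. → (44, 41)

(44, 41)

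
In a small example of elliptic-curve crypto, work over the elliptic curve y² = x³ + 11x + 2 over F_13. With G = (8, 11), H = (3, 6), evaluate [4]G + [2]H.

(1, 12)

First 4G:
Double-and-add on 4 = (100)₂. Start with G = (8, 11) for the leading 1-bit.
double: tangent at (8, 11): λ = (3·8² + 11)/(2·11) ≡ 8/9. 9⁻¹ ≡ 3 (mod 13) since 9·3 = 27 ≡ 1, so λ ≡ 8·3 ≡ 11.
  x = λ² - 8 - 8 = 121 - 16 ≡ 1; y = λ·(8 - 1) - 11 ≡ 1. → (1, 1)
double: tangent at (1, 1): λ = (3·1² + 11)/(2·1) ≡ 1/2. 2⁻¹ ≡ 7 (mod 13), so λ ≡ 1·7 ≡ 7.
  x = λ² - 1 - 1 = 49 - 2 ≡ 8; y = λ·(1 - 8) - 1 ≡ 2. → (8, 2)
4G = (8, 2).
Next 2H:
Repeated addition: build up to 2H.
2H: tangent at (3, 6): λ = (3·3² + 11)/(2·6) ≡ 12/12. 12⁻¹ ≡ 12 (mod 13), so λ ≡ 12·12 ≡ 1.
  x = λ² - 3 - 3 = 1 - 6 ≡ 8; y = λ·(3 - 8) - 6 ≡ 2. → (8, 2)
2H = (8, 2).
Finally 4G + 2H:
tangent at (8, 2): λ = (3·8² + 11)/(2·2) ≡ 8/4. 4⁻¹ ≡ 10 (mod 13), so λ ≡ 8·10 ≡ 2.
  x = λ² - 8 - 8 = 4 - 16 ≡ 1; y = λ·(8 - 1) - 2 ≡ 12. → (1, 12)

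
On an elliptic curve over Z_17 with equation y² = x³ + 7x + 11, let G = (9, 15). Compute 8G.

Repeated addition: build up to 8G.
2G: tangent at (9, 15): λ = (3·9² + 7)/(2·15) ≡ 12/13. 13⁻¹ ≡ 4 (mod 17) since 13·4 = 52 ≡ 1, so λ ≡ 12·4 ≡ 14.
  x = λ² - 9 - 9 = 196 - 18 ≡ 8; y = λ·(9 - 8) - 15 ≡ 16. → (8, 16)
3G: (8, 16) + (9, 15). λ = (15 - 16)/(9 - 8) ≡ 16/1 mod 17. 1⁻¹ ≡ 1 (mod 17) since 1·1 = 1 ≡ 1, so λ ≡ 16.
  x = λ² - 8 - 9 = 256 - 17 ≡ 1; y = λ·(8 - 1) - 16 ≡ 11. → (1, 11)
4G: (1, 11) + (9, 15). λ = (15 - 11)/(9 - 1) ≡ 4/8 mod 17. 8⁻¹ ≡ 15 (mod 17), so λ ≡ 9.
  x = λ² - 1 - 9 = 81 - 10 ≡ 3; y = λ·(1 - 3) - 11 ≡ 5. → (3, 5)
5G: (3, 5) + (9, 15). λ = (15 - 5)/(9 - 3) ≡ 10/6 mod 17. 6⁻¹ ≡ 3 (mod 17), so λ ≡ 13.
  x = λ² - 3 - 9 = 169 - 12 ≡ 4; y = λ·(3 - 4) - 5 ≡ 16. → (4, 16)
6G: (4, 16) + (9, 15). λ = (15 - 16)/(9 - 4) ≡ 16/5 mod 17. 5⁻¹ ≡ 7 (mod 17) since 5·7 = 35 ≡ 1, so λ ≡ 10.
  x = λ² - 4 - 9 = 100 - 13 ≡ 2; y = λ·(4 - 2) - 16 ≡ 4. → (2, 4)
7G: (2, 4) + (9, 15). λ = (15 - 4)/(9 - 2) ≡ 11/7 mod 17. 7⁻¹ ≡ 5 (mod 17), so λ ≡ 4.
  x = λ² - 2 - 9 = 16 - 11 ≡ 5; y = λ·(2 - 5) - 4 ≡ 1. → (5, 1)
8G: (5, 1) + (9, 15). λ = (15 - 1)/(9 - 5) ≡ 14/4 mod 17. 4⁻¹ ≡ 13 (mod 17), so λ ≡ 12.
  x = λ² - 5 - 9 = 144 - 14 ≡ 11; y = λ·(5 - 11) - 1 ≡ 12. → (11, 12)

(11, 12)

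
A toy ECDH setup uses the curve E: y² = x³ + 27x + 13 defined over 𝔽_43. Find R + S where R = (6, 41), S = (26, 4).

(6, 41) + (26, 4). λ = (4 - 41)/(26 - 6) ≡ 6/20 mod 43. 20⁻¹ ≡ 28 (mod 43), so λ ≡ 39.
  x = λ² - 6 - 26 = 1521 - 32 ≡ 27; y = λ·(6 - 27) - 41 ≡ 0. → (27, 0)

(27, 0)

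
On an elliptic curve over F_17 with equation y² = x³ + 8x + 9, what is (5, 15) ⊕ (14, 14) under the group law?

(2, 13)

(5, 15) + (14, 14). λ = (14 - 15)/(14 - 5) ≡ 16/9 mod 17. 9⁻¹ ≡ 2 (mod 17), so λ ≡ 15.
  x = λ² - 5 - 14 = 225 - 19 ≡ 2; y = λ·(5 - 2) - 15 ≡ 13. → (2, 13)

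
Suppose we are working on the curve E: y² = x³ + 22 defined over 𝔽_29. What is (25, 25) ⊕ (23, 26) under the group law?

(25, 25) + (23, 26). λ = (26 - 25)/(23 - 25) ≡ 1/27 mod 29. 27⁻¹ ≡ 14 (mod 29), so λ ≡ 14.
  x = λ² - 25 - 23 = 196 - 48 ≡ 3; y = λ·(25 - 3) - 25 ≡ 22. → (3, 22)

(3, 22)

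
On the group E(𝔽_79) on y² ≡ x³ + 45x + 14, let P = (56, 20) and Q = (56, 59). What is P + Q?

The two points share x = 56 and their y-coordinates satisfy 20 + 59 ≡ 0 (mod 79), so they are inverses. Their sum is the point at infinity.

O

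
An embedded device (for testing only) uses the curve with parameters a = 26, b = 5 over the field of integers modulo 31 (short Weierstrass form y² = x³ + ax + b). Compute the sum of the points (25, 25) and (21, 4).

(30, 3)

(25, 25) + (21, 4). λ = (4 - 25)/(21 - 25) ≡ 10/27 mod 31. 27⁻¹ ≡ 23 (mod 31), so λ ≡ 13.
  x = λ² - 25 - 21 = 169 - 46 ≡ 30; y = λ·(25 - 30) - 25 ≡ 3. → (30, 3)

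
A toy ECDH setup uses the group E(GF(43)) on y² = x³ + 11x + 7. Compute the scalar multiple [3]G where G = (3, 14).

(32, 24)

Repeated addition: build up to 3G.
2G: tangent at (3, 14): λ = (3·3² + 11)/(2·14) ≡ 38/28. 28⁻¹ ≡ 20 (mod 43), so λ ≡ 38·20 ≡ 29.
  x = λ² - 3 - 3 = 841 - 6 ≡ 18; y = λ·(3 - 18) - 14 ≡ 24. → (18, 24)
3G: (18, 24) + (3, 14). λ = (14 - 24)/(3 - 18) ≡ 33/28 mod 43. 28⁻¹ ≡ 20 (mod 43), so λ ≡ 15.
  x = λ² - 18 - 3 = 225 - 21 ≡ 32; y = λ·(18 - 32) - 24 ≡ 24. → (32, 24)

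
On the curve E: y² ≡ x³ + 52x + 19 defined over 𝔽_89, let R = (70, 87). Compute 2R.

(46, 45)

tangent at (70, 87): λ = (3·70² + 52)/(2·87) ≡ 67/85. 85⁻¹ ≡ 22 (mod 89), so λ ≡ 67·22 ≡ 50.
  x = λ² - 70 - 70 = 2500 - 140 ≡ 46; y = λ·(70 - 46) - 87 ≡ 45. → (46, 45)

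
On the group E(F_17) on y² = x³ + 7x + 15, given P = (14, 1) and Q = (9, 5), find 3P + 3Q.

First 3P:
Repeated addition: build up to 3P.
2P: tangent at (14, 1): λ = (3·14² + 7)/(2·1) ≡ 0/2. 2⁻¹ ≡ 9 (mod 17) since 2·9 = 18 ≡ 1, so λ ≡ 0·9 ≡ 0.
  x = λ² - 14 - 14 = 0 - 28 ≡ 6; y = λ·(14 - 6) - 1 ≡ 16. → (6, 16)
3P: (6, 16) + (14, 1). λ = (1 - 16)/(14 - 6) ≡ 2/8 mod 17. 8⁻¹ ≡ 15 (mod 17) since 8·15 = 120 ≡ 1, so λ ≡ 13.
  x = λ² - 6 - 14 = 169 - 20 ≡ 13; y = λ·(6 - 13) - 16 ≡ 12. → (13, 12)
3P = (13, 12).
Next 3Q:
Repeated addition: build up to 3Q.
2Q: tangent at (9, 5): λ = (3·9² + 7)/(2·5) ≡ 12/10. 10⁻¹ ≡ 12 (mod 17), so λ ≡ 12·12 ≡ 8.
  x = λ² - 9 - 9 = 64 - 18 ≡ 12; y = λ·(9 - 12) - 5 ≡ 5. → (12, 5)
3Q: (12, 5) + (9, 5). λ = (5 - 5)/(9 - 12) ≡ 0/14 mod 17. 14⁻¹ ≡ 11 (mod 17), so λ ≡ 0.
  x = λ² - 12 - 9 = 0 - 21 ≡ 13; y = λ·(12 - 13) - 5 ≡ 12. → (13, 12)
3Q = (13, 12).
Finally 3P + 3Q:
tangent at (13, 12): λ = (3·13² + 7)/(2·12) ≡ 4/7. 7⁻¹ ≡ 5 (mod 17) since 7·5 = 35 ≡ 1, so λ ≡ 4·5 ≡ 3.
  x = λ² - 13 - 13 = 9 - 26 ≡ 0; y = λ·(13 - 0) - 12 ≡ 10. → (0, 10)

(0, 10)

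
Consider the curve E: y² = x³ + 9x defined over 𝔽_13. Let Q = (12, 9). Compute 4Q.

Repeated addition: build up to 4Q.
2Q: tangent at (12, 9): λ = (3·12² + 9)/(2·9) ≡ 12/5. 5⁻¹ ≡ 8 (mod 13), so λ ≡ 12·8 ≡ 5.
  x = λ² - 12 - 12 = 25 - 24 ≡ 1; y = λ·(12 - 1) - 9 ≡ 7. → (1, 7)
3Q: (1, 7) + (12, 9). λ = (9 - 7)/(12 - 1) ≡ 2/11 mod 13. 11⁻¹ ≡ 6 (mod 13), so λ ≡ 12.
  x = λ² - 1 - 12 = 144 - 13 ≡ 1; y = λ·(1 - 1) - 7 ≡ 6. → (1, 6)
4Q: (1, 6) + (12, 9). λ = (9 - 6)/(12 - 1) ≡ 3/11 mod 13. 11⁻¹ ≡ 6 (mod 13), so λ ≡ 5.
  x = λ² - 1 - 12 = 25 - 13 ≡ 12; y = λ·(1 - 12) - 6 ≡ 4. → (12, 4)

(12, 4)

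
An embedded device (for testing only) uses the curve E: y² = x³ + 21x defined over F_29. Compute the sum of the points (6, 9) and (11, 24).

(6, 9) + (11, 24). λ = (24 - 9)/(11 - 6) ≡ 15/5 mod 29. 5⁻¹ ≡ 6 (mod 29), so λ ≡ 3.
  x = λ² - 6 - 11 = 9 - 17 ≡ 21; y = λ·(6 - 21) - 9 ≡ 4. → (21, 4)

(21, 4)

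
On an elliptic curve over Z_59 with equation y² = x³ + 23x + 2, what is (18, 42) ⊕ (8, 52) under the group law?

(34, 33)

(18, 42) + (8, 52). λ = (52 - 42)/(8 - 18) ≡ 10/49 mod 59. 49⁻¹ ≡ 53 (mod 59), so λ ≡ 58.
  x = λ² - 18 - 8 = 3364 - 26 ≡ 34; y = λ·(18 - 34) - 42 ≡ 33. → (34, 33)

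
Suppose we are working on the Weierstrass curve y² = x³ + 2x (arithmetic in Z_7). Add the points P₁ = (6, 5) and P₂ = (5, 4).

(4, 4)

(6, 5) + (5, 4). λ = (4 - 5)/(5 - 6) ≡ 6/6 mod 7. 6⁻¹ ≡ 6 (mod 7) since 6·6 = 36 ≡ 1, so λ ≡ 1.
  x = λ² - 6 - 5 = 1 - 11 ≡ 4; y = λ·(6 - 4) - 5 ≡ 4. → (4, 4)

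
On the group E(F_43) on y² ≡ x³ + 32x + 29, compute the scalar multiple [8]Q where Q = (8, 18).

Double-and-add on 8 = (1000)₂. Start with Q = (8, 18) for the leading 1-bit.
double: tangent at (8, 18): λ = (3·8² + 32)/(2·18) ≡ 9/36. 36⁻¹ ≡ 6 (mod 43), so λ ≡ 9·6 ≡ 11.
  x = λ² - 8 - 8 = 121 - 16 ≡ 19; y = λ·(8 - 19) - 18 ≡ 33. → (19, 33)
double: tangent at (19, 33): λ = (3·19² + 32)/(2·33) ≡ 40/23. 23⁻¹ ≡ 15 (mod 43) since 23·15 = 345 ≡ 1, so λ ≡ 40·15 ≡ 41.
  x = λ² - 19 - 19 = 1681 - 38 ≡ 9; y = λ·(19 - 9) - 33 ≡ 33. → (9, 33)
double: tangent at (9, 33): λ = (3·9² + 32)/(2·33) ≡ 17/23. 23⁻¹ ≡ 15 (mod 43), so λ ≡ 17·15 ≡ 40.
  x = λ² - 9 - 9 = 1600 - 18 ≡ 34; y = λ·(9 - 34) - 33 ≡ 42. → (34, 42)

(34, 42)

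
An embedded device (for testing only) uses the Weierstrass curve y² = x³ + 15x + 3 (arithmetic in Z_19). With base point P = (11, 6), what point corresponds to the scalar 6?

Repeated addition: build up to 6P.
2P: tangent at (11, 6): λ = (3·11² + 15)/(2·6) ≡ 17/12. 12⁻¹ ≡ 8 (mod 19), so λ ≡ 17·8 ≡ 3.
  x = λ² - 11 - 11 = 9 - 22 ≡ 6; y = λ·(11 - 6) - 6 ≡ 9. → (6, 9)
3P: (6, 9) + (11, 6). λ = (6 - 9)/(11 - 6) ≡ 16/5 mod 19. 5⁻¹ ≡ 4 (mod 19), so λ ≡ 7.
  x = λ² - 6 - 11 = 49 - 17 ≡ 13; y = λ·(6 - 13) - 9 ≡ 18. → (13, 18)
4P: (13, 18) + (11, 6). λ = (6 - 18)/(11 - 13) ≡ 7/17 mod 19. 17⁻¹ ≡ 9 (mod 19) since 17·9 = 153 ≡ 1, so λ ≡ 6.
  x = λ² - 13 - 11 = 36 - 24 ≡ 12; y = λ·(13 - 12) - 18 ≡ 7. → (12, 7)
5P: (12, 7) + (11, 6). λ = (6 - 7)/(11 - 12) ≡ 18/18 mod 19. 18⁻¹ ≡ 18 (mod 19), so λ ≡ 1.
  x = λ² - 12 - 11 = 1 - 23 ≡ 16; y = λ·(12 - 16) - 7 ≡ 8. → (16, 8)
6P: (16, 8) + (11, 6). λ = (6 - 8)/(11 - 16) ≡ 17/14 mod 19. 14⁻¹ ≡ 15 (mod 19), so λ ≡ 8.
  x = λ² - 16 - 11 = 64 - 27 ≡ 18; y = λ·(16 - 18) - 8 ≡ 14. → (18, 14)

(18, 14)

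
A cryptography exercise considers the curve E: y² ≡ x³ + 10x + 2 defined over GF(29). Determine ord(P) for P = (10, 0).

2

2P: (10, 0) + (10, 0): same x and y₁ ≡ -y₂, so the sum is the point at infinity.
2P = the point at infinity, so the order is 2.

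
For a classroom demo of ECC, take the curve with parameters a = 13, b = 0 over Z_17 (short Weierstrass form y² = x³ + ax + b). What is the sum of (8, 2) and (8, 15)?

O

The two points share x = 8 and their y-coordinates satisfy 2 + 15 ≡ 0 (mod 17), so they are inverses. Their sum is ∞.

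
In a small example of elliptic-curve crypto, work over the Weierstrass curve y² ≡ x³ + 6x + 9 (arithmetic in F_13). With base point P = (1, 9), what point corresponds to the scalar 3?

Repeated addition: build up to 3P.
2P: tangent at (1, 9): λ = (3·1² + 6)/(2·9) ≡ 9/5. 5⁻¹ ≡ 8 (mod 13), so λ ≡ 9·8 ≡ 7.
  x = λ² - 1 - 1 = 49 - 2 ≡ 8; y = λ·(1 - 8) - 9 ≡ 7. → (8, 7)
3P: (8, 7) + (1, 9). λ = (9 - 7)/(1 - 8) ≡ 2/6 mod 13. 6⁻¹ ≡ 11 (mod 13) since 6·11 = 66 ≡ 1, so λ ≡ 9.
  x = λ² - 8 - 1 = 81 - 9 ≡ 7; y = λ·(8 - 7) - 7 ≡ 2. → (7, 2)

(7, 2)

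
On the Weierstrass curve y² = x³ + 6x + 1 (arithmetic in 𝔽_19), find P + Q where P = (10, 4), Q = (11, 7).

(7, 5)

(10, 4) + (11, 7). λ = (7 - 4)/(11 - 10) ≡ 3/1 mod 19. 1⁻¹ ≡ 1 (mod 19) since 1·1 = 1 ≡ 1, so λ ≡ 3.
  x = λ² - 10 - 11 = 9 - 21 ≡ 7; y = λ·(10 - 7) - 4 ≡ 5. → (7, 5)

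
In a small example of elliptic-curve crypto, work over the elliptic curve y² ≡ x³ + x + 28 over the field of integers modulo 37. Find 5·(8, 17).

Write Q = (8, 17).
Repeated addition: build up to 5Q.
2Q: tangent at (8, 17): λ = (3·8² + 1)/(2·17) ≡ 8/34. 34⁻¹ ≡ 12 (mod 37), so λ ≡ 8·12 ≡ 22.
  x = λ² - 8 - 8 = 484 - 16 ≡ 24; y = λ·(8 - 24) - 17 ≡ 1. → (24, 1)
3Q: (24, 1) + (8, 17). λ = (17 - 1)/(8 - 24) ≡ 16/21 mod 37. 21⁻¹ ≡ 30 (mod 37) since 21·30 = 630 ≡ 1, so λ ≡ 36.
  x = λ² - 24 - 8 = 1296 - 32 ≡ 6; y = λ·(24 - 6) - 1 ≡ 18. → (6, 18)
4Q: (6, 18) + (8, 17). λ = (17 - 18)/(8 - 6) ≡ 36/2 mod 37. 2⁻¹ ≡ 19 (mod 37), so λ ≡ 18.
  x = λ² - 6 - 8 = 324 - 14 ≡ 14; y = λ·(6 - 14) - 18 ≡ 23. → (14, 23)
5Q: (14, 23) + (8, 17). λ = (17 - 23)/(8 - 14) ≡ 31/31 mod 37. 31⁻¹ ≡ 6 (mod 37) since 31·6 = 186 ≡ 1, so λ ≡ 1.
  x = λ² - 14 - 8 = 1 - 22 ≡ 16; y = λ·(14 - 16) - 23 ≡ 12. → (16, 12)

(16, 12)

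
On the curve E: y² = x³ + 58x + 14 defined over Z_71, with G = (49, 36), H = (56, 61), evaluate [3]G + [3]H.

First 3G:
Repeated addition: build up to 3G.
2G: tangent at (49, 36): λ = (3·49² + 58)/(2·36) ≡ 19/1. 1⁻¹ ≡ 1 (mod 71), so λ ≡ 19·1 ≡ 19.
  x = λ² - 49 - 49 = 361 - 98 ≡ 50; y = λ·(49 - 50) - 36 ≡ 16. → (50, 16)
3G: (50, 16) + (49, 36). λ = (36 - 16)/(49 - 50) ≡ 20/70 mod 71. 70⁻¹ ≡ 70 (mod 71), so λ ≡ 51.
  x = λ² - 50 - 49 = 2601 - 99 ≡ 17; y = λ·(50 - 17) - 16 ≡ 34. → (17, 34)
3G = (17, 34).
Next 3H:
Repeated addition: build up to 3H.
2H: tangent at (56, 61): λ = (3·56² + 58)/(2·61) ≡ 23/51. 51⁻¹ ≡ 39 (mod 71), so λ ≡ 23·39 ≡ 45.
  x = λ² - 56 - 56 = 2025 - 112 ≡ 67; y = λ·(56 - 67) - 61 ≡ 12. → (67, 12)
3H: (67, 12) + (56, 61). λ = (61 - 12)/(56 - 67) ≡ 49/60 mod 71. 60⁻¹ ≡ 58 (mod 71), so λ ≡ 2.
  x = λ² - 67 - 56 = 4 - 123 ≡ 23; y = λ·(67 - 23) - 12 ≡ 5. → (23, 5)
3H = (23, 5).
Finally 3G + 3H:
(17, 34) + (23, 5). λ = (5 - 34)/(23 - 17) ≡ 42/6 mod 71. 6⁻¹ ≡ 12 (mod 71) since 6·12 = 72 ≡ 1, so λ ≡ 7.
  x = λ² - 17 - 23 = 49 - 40 ≡ 9; y = λ·(17 - 9) - 34 ≡ 22. → (9, 22)

(9, 22)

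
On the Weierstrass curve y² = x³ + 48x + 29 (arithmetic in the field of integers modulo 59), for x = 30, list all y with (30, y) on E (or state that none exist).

x³ + 48x + 29 = 28469 ≡ 31 (mod 59).
31 is a non-residue mod 59; no y exists.

none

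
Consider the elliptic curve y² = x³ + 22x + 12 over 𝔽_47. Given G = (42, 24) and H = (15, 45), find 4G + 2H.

(30, 41)

First 4G:
Repeated addition: build up to 4G.
2G: tangent at (42, 24): λ = (3·42² + 22)/(2·24) ≡ 3/1. 1⁻¹ ≡ 1 (mod 47) since 1·1 = 1 ≡ 1, so λ ≡ 3·1 ≡ 3.
  x = λ² - 42 - 42 = 9 - 84 ≡ 19; y = λ·(42 - 19) - 24 ≡ 45. → (19, 45)
3G: (19, 45) + (42, 24). λ = (24 - 45)/(42 - 19) ≡ 26/23 mod 47. 23⁻¹ ≡ 45 (mod 47) since 23·45 = 1035 ≡ 1, so λ ≡ 42.
  x = λ² - 19 - 42 = 1764 - 61 ≡ 11; y = λ·(19 - 11) - 45 ≡ 9. → (11, 9)
4G: (11, 9) + (42, 24). λ = (24 - 9)/(42 - 11) ≡ 15/31 mod 47. 31⁻¹ ≡ 44 (mod 47), so λ ≡ 2.
  x = λ² - 11 - 42 = 4 - 53 ≡ 45; y = λ·(11 - 45) - 9 ≡ 17. → (45, 17)
4G = (45, 17).
Next 2H:
Repeated addition: build up to 2H.
2H: tangent at (15, 45): λ = (3·15² + 22)/(2·45) ≡ 39/43. 43⁻¹ ≡ 35 (mod 47), so λ ≡ 39·35 ≡ 2.
  x = λ² - 15 - 15 = 4 - 30 ≡ 21; y = λ·(15 - 21) - 45 ≡ 37. → (21, 37)
2H = (21, 37).
Finally 4G + 2H:
(45, 17) + (21, 37). λ = (37 - 17)/(21 - 45) ≡ 20/23 mod 47. 23⁻¹ ≡ 45 (mod 47), so λ ≡ 7.
  x = λ² - 45 - 21 = 49 - 66 ≡ 30; y = λ·(45 - 30) - 17 ≡ 41. → (30, 41)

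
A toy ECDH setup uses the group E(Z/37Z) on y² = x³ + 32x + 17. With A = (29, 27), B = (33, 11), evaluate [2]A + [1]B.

(14, 29)

First 2A:
Repeated addition: build up to 2A.
2A: tangent at (29, 27): λ = (3·29² + 32)/(2·27) ≡ 2/17. 17⁻¹ ≡ 24 (mod 37) since 17·24 = 408 ≡ 1, so λ ≡ 2·24 ≡ 11.
  x = λ² - 29 - 29 = 121 - 58 ≡ 26; y = λ·(29 - 26) - 27 ≡ 6. → (26, 6)
2A = (26, 6).
Finally 2A + B:
(26, 6) + (33, 11). λ = (11 - 6)/(33 - 26) ≡ 5/7 mod 37. 7⁻¹ ≡ 16 (mod 37), so λ ≡ 6.
  x = λ² - 26 - 33 = 36 - 59 ≡ 14; y = λ·(26 - 14) - 6 ≡ 29. → (14, 29)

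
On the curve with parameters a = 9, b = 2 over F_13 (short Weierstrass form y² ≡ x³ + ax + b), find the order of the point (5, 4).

2P: tangent at (5, 4): λ = (3·5² + 9)/(2·4) ≡ 6/8. 8⁻¹ ≡ 5 (mod 13) since 8·5 = 40 ≡ 1, so λ ≡ 6·5 ≡ 4.
  x = λ² - 5 - 5 = 16 - 10 ≡ 6; y = λ·(5 - 6) - 4 ≡ 5. → (6, 5)
3P: (6, 5) + (5, 4). λ = (4 - 5)/(5 - 6) ≡ 12/12 mod 13. 12⁻¹ ≡ 12 (mod 13) since 12·12 = 144 ≡ 1, so λ ≡ 1.
  x = λ² - 6 - 5 = 1 - 11 ≡ 3; y = λ·(6 - 3) - 5 ≡ 11. → (3, 11)
4P: (3, 11) + (5, 4). λ = (4 - 11)/(5 - 3) ≡ 6/2 mod 13. 2⁻¹ ≡ 7 (mod 13), so λ ≡ 3.
  x = λ² - 3 - 5 = 9 - 8 ≡ 1; y = λ·(3 - 1) - 11 ≡ 8. → (1, 8)
5P: (1, 8) + (5, 4). λ = (4 - 8)/(5 - 1) ≡ 9/4 mod 13. 4⁻¹ ≡ 10 (mod 13), so λ ≡ 12.
  x = λ² - 1 - 5 = 144 - 6 ≡ 8; y = λ·(1 - 8) - 8 ≡ 12. → (8, 12)
6P: (8, 12) + (5, 4). λ = (4 - 12)/(5 - 8) ≡ 5/10 mod 13. 10⁻¹ ≡ 4 (mod 13), so λ ≡ 7.
  x = λ² - 8 - 5 = 49 - 13 ≡ 10; y = λ·(8 - 10) - 12 ≡ 0. → (10, 0)
7P: (10, 0) + (5, 4). λ = (4 - 0)/(5 - 10) ≡ 4/8 mod 13. 8⁻¹ ≡ 5 (mod 13), so λ ≡ 7.
  x = λ² - 10 - 5 = 49 - 15 ≡ 8; y = λ·(10 - 8) - 0 ≡ 1. → (8, 1)
8P: (8, 1) + (5, 4). λ = (4 - 1)/(5 - 8) ≡ 3/10 mod 13. 10⁻¹ ≡ 4 (mod 13), so λ ≡ 12.
  x = λ² - 8 - 5 = 144 - 13 ≡ 1; y = λ·(8 - 1) - 1 ≡ 5. → (1, 5)
9P: (1, 5) + (5, 4). λ = (4 - 5)/(5 - 1) ≡ 12/4 mod 13. 4⁻¹ ≡ 10 (mod 13), so λ ≡ 3.
  x = λ² - 1 - 5 = 9 - 6 ≡ 3; y = λ·(1 - 3) - 5 ≡ 2. → (3, 2)
10P: (3, 2) + (5, 4). λ = (4 - 2)/(5 - 3) ≡ 2/2 mod 13. 2⁻¹ ≡ 7 (mod 13), so λ ≡ 1.
  x = λ² - 3 - 5 = 1 - 8 ≡ 6; y = λ·(3 - 6) - 2 ≡ 8. → (6, 8)
11P: (6, 8) + (5, 4). λ = (4 - 8)/(5 - 6) ≡ 9/12 mod 13. 12⁻¹ ≡ 12 (mod 13) since 12·12 = 144 ≡ 1, so λ ≡ 4.
  x = λ² - 6 - 5 = 16 - 11 ≡ 5; y = λ·(6 - 5) - 8 ≡ 9. → (5, 9)
12P: (5, 9) + (5, 4): same x and y₁ ≡ -y₂, so the sum is 𝒪.
12P = 𝒪, so the order is 12.

12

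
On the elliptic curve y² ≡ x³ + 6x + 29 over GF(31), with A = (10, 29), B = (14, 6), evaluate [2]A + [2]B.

O

First 2A:
Repeated addition: build up to 2A.
2A: tangent at (10, 29): λ = (3·10² + 6)/(2·29) ≡ 27/27. 27⁻¹ ≡ 23 (mod 31), so λ ≡ 27·23 ≡ 1.
  x = λ² - 10 - 10 = 1 - 20 ≡ 12; y = λ·(10 - 12) - 29 ≡ 0. → (12, 0)
2A = (12, 0).
Next 2B:
Repeated addition: build up to 2B.
2B: tangent at (14, 6): λ = (3·14² + 6)/(2·6) ≡ 5/12. 12⁻¹ ≡ 13 (mod 31), so λ ≡ 5·13 ≡ 3.
  x = λ² - 14 - 14 = 9 - 28 ≡ 12; y = λ·(14 - 12) - 6 ≡ 0. → (12, 0)
2B = (12, 0).
Finally 2A + 2B:
(12, 0) + (12, 0): same x and y₁ ≡ -y₂, so the sum is the point at infinity.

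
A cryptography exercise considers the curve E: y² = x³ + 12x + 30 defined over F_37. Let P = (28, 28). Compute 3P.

(17, 2)

Repeated addition: build up to 3P.
2P: tangent at (28, 28): λ = (3·28² + 12)/(2·28) ≡ 33/19. 19⁻¹ ≡ 2 (mod 37), so λ ≡ 33·2 ≡ 29.
  x = λ² - 28 - 28 = 841 - 56 ≡ 8; y = λ·(28 - 8) - 28 ≡ 34. → (8, 34)
3P: (8, 34) + (28, 28). λ = (28 - 34)/(28 - 8) ≡ 31/20 mod 37. 20⁻¹ ≡ 13 (mod 37), so λ ≡ 33.
  x = λ² - 8 - 28 = 1089 - 36 ≡ 17; y = λ·(8 - 17) - 34 ≡ 2. → (17, 2)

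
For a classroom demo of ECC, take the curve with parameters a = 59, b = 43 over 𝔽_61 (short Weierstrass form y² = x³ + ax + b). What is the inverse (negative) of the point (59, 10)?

(59, 51)

-(59, 10) = (59, -10 mod 61) = (59, 51).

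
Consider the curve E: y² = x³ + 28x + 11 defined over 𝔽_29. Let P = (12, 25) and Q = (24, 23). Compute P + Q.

(12, 25) + (24, 23). λ = (23 - 25)/(24 - 12) ≡ 27/12 mod 29. 12⁻¹ ≡ 17 (mod 29), so λ ≡ 24.
  x = λ² - 12 - 24 = 576 - 36 ≡ 18; y = λ·(12 - 18) - 25 ≡ 5. → (18, 5)

(18, 5)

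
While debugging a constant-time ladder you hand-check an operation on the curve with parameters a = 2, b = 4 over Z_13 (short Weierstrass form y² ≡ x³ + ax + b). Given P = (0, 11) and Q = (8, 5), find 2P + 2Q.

First 2P:
Repeated addition: build up to 2P.
2P: tangent at (0, 11): λ = (3·0² + 2)/(2·11) ≡ 2/9. 9⁻¹ ≡ 3 (mod 13) since 9·3 = 27 ≡ 1, so λ ≡ 2·3 ≡ 6.
  x = λ² - 0 - 0 = 36 - 0 ≡ 10; y = λ·(0 - 10) - 11 ≡ 7. → (10, 7)
2P = (10, 7).
Next 2Q:
Repeated addition: build up to 2Q.
2Q: tangent at (8, 5): λ = (3·8² + 2)/(2·5) ≡ 12/10. 10⁻¹ ≡ 4 (mod 13), so λ ≡ 12·4 ≡ 9.
  x = λ² - 8 - 8 = 81 - 16 ≡ 0; y = λ·(8 - 0) - 5 ≡ 2. → (0, 2)
2Q = (0, 2).
Finally 2P + 2Q:
(10, 7) + (0, 2). λ = (2 - 7)/(0 - 10) ≡ 8/3 mod 13. 3⁻¹ ≡ 9 (mod 13) since 3·9 = 27 ≡ 1, so λ ≡ 7.
  x = λ² - 10 - 0 = 49 - 10 ≡ 0; y = λ·(10 - 0) - 7 ≡ 11. → (0, 11)

(0, 11)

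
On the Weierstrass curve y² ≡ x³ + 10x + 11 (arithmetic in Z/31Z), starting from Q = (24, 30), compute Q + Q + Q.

Repeated addition: build up to 3Q.
2Q: tangent at (24, 30): λ = (3·24² + 10)/(2·30) ≡ 2/29. 29⁻¹ ≡ 15 (mod 31) since 29·15 = 435 ≡ 1, so λ ≡ 2·15 ≡ 30.
  x = λ² - 24 - 24 = 900 - 48 ≡ 15; y = λ·(24 - 15) - 30 ≡ 23. → (15, 23)
3Q: (15, 23) + (24, 30). λ = (30 - 23)/(24 - 15) ≡ 7/9 mod 31. 9⁻¹ ≡ 7 (mod 31), so λ ≡ 18.
  x = λ² - 15 - 24 = 324 - 39 ≡ 6; y = λ·(15 - 6) - 23 ≡ 15. → (6, 15)

(6, 15)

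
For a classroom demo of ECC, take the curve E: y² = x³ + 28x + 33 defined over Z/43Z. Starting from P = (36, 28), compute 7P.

(17, 41)

Double-and-add on 7 = (111)₂. Start with P = (36, 28) for the leading 1-bit.
double: tangent at (36, 28): λ = (3·36² + 28)/(2·28) ≡ 3/13. 13⁻¹ ≡ 10 (mod 43) since 13·10 = 130 ≡ 1, so λ ≡ 3·10 ≡ 30.
  x = λ² - 36 - 36 = 900 - 72 ≡ 11; y = λ·(36 - 11) - 28 ≡ 34. → (11, 34)
add P: (11, 34) + (36, 28). λ = (28 - 34)/(36 - 11) ≡ 37/25 mod 43. 25⁻¹ ≡ 31 (mod 43), so λ ≡ 29.
  x = λ² - 11 - 36 = 841 - 47 ≡ 20; y = λ·(11 - 20) - 34 ≡ 6. → (20, 6)
double: tangent at (20, 6): λ = (3·20² + 28)/(2·6) ≡ 24/12. 12⁻¹ ≡ 18 (mod 43), so λ ≡ 24·18 ≡ 2.
  x = λ² - 20 - 20 = 4 - 40 ≡ 7; y = λ·(20 - 7) - 6 ≡ 20. → (7, 20)
add P: (7, 20) + (36, 28). λ = (28 - 20)/(36 - 7) ≡ 8/29 mod 43. 29⁻¹ ≡ 3 (mod 43) since 29·3 = 87 ≡ 1, so λ ≡ 24.
  x = λ² - 7 - 36 = 576 - 43 ≡ 17; y = λ·(7 - 17) - 20 ≡ 41. → (17, 41)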